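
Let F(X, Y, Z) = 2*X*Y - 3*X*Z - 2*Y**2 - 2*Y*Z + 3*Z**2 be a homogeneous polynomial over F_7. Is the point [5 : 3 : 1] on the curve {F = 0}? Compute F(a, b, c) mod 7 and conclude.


F(5,3,1) ≡ 1 (mod 7); P is NOT on the curve.

Evaluate F(5, 3, 1) term-by-term (mod 7).
  2*X*Y ↦ 2·5·3·1 = 30
  -3*X*Z ↦ -3·5·1·1 = -15
  -2*Y**2 ↦ -2·1·9·1 = -18
  -2*Y*Z ↦ -2·1·3·1 = -6
  3*Z**2 ↦ 3·1·1·1 = 3
Sum: F(5, 3, 1) = (30) + (-15) + (-18) + (-6) + (3) = -6.
Reducing mod 7: -6 ≡ 1 (mod 7).
Since F(a, b, c) ≡ 1 ≠ 0 (mod 7), P does NOT lie on the curve.


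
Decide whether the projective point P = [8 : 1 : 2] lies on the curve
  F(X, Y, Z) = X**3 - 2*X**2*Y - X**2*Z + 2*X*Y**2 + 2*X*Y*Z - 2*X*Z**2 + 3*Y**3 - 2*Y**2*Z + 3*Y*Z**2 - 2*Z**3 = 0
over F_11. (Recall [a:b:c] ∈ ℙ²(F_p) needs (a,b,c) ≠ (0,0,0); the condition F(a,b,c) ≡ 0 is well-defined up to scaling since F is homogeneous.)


F(8,1,2) ≡ 4 (mod 11); P is NOT on the curve.

Evaluate F(8, 1, 2) term-by-term (mod 11).
  X**3 ↦ 1·512·1·1 = 512
  -2*X**2*Y ↦ -2·64·1·1 = -128
  -X**2*Z ↦ -1·64·1·2 = -128
  2*X*Y**2 ↦ 2·8·1·1 = 16
  2*X*Y*Z ↦ 2·8·1·2 = 32
  -2*X*Z**2 ↦ -2·8·1·4 = -64
  3*Y**3 ↦ 3·1·1·1 = 3
  -2*Y**2*Z ↦ -2·1·1·2 = -4
  3*Y*Z**2 ↦ 3·1·1·4 = 12
  -2*Z**3 ↦ -2·1·1·8 = -16
Sum: F(8, 1, 2) = (512) + (-128) + (-128) + (16) + (32) + (-64) + (3) + (-4) + (12) + (-16) = 235.
Reducing mod 11: 235 ≡ 4 (mod 11).
Since F(a, b, c) ≡ 4 ≠ 0 (mod 11), P does NOT lie on the curve.


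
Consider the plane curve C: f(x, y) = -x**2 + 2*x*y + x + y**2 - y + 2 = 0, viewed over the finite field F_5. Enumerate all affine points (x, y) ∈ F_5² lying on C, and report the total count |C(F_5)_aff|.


Affine F_5-points: {(2, 0), (2, 2), (3, 2), (3, 3), (4, 0), (4, 3)}; count = 6.

For each of the 25 pairs (x, y) ∈ F_5², evaluate f(x, y) mod 5. Record the zeros.
  x = 0: [0↦2, 1↦2, 2↦4, 3↦3, 4↦4]  zeros at y ∈ ∅
  x = 1: [0↦2, 1↦4, 2↦3, 3↦4, 4↦2]  zeros at y ∈ ∅
  x = 2: [0↦0, 1↦4, 2↦0, 3↦3, 4↦3]  zeros at y ∈ {0, 2}
  x = 3: [0↦1, 1↦2, 2↦0, 3↦0, 4↦2]  zeros at y ∈ {2, 3}
  x = 4: [0↦0, 1↦3, 2↦3, 3↦0, 4↦4]  zeros at y ∈ {0, 3}
Collecting zeros: affine points = {(2, 0), (2, 2), (3, 2), (3, 3), (4, 0), (4, 3)}.
Total count |C(F_5)_aff| = 6.


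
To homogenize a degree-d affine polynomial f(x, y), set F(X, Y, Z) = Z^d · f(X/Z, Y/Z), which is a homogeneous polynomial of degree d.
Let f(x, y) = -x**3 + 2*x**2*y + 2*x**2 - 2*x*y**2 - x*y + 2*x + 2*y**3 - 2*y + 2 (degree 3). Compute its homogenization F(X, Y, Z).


F(X, Y, Z) = -X**3 + 2*X**2*Y + 2*X**2*Z - 2*X*Y**2 - X*Y*Z + 2*X*Z**2 + 2*Y**3 - 2*Y*Z**2 + 2*Z**3

deg(f) = 3.
Substitute x = X/Z, y = Y/Z into f, then multiply by Z^3.
  monomial -1·x^3·y^0 ↦ -1·X^3·Y^0·Z^0.
  monomial 2·x^2·y^1 ↦ 2·X^2·Y^1·Z^0.
  monomial 2·x^2·y^0 ↦ 2·X^2·Y^0·Z^1.
  monomial -2·x^1·y^2 ↦ -2·X^1·Y^2·Z^0.
  monomial -1·x^1·y^1 ↦ -1·X^1·Y^1·Z^1.
  monomial 2·x^1·y^0 ↦ 2·X^1·Y^0·Z^2.
  monomial 2·x^0·y^3 ↦ 2·X^0·Y^3·Z^0.
  monomial -2·x^0·y^1 ↦ -2·X^0·Y^1·Z^2.
  monomial 2·x^0·y^0 ↦ 2·X^0·Y^0·Z^3.
Collecting: F(X, Y, Z) = -X**3 + 2*X**2*Y + 2*X**2*Z - 2*X*Y**2 - X*Y*Z + 2*X*Z**2 + 2*Y**3 - 2*Y*Z**2 + 2*Z**3.


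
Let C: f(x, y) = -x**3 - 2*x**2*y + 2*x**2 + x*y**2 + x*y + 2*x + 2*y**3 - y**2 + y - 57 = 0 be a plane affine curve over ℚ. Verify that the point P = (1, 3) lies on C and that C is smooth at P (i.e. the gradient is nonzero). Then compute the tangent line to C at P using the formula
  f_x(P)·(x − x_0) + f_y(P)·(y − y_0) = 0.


Tangent line at P: 3*x + 54*y - 165 = 0.

Step 1: f(1, 3) = 0, so P lies on C.
Step 2: partial derivatives
  f_x(x, y) = -3*x**2 - 4*x*y + 4*x + y**2 + y + 2, f_y(x, y) = -2*x**2 + 2*x*y + x + 6*y**2 - 2*y + 1.
  f_x(P) = 3, f_y(P) = 54 (gradient nonzero, so P is smooth).
Step 3: tangent line at P: 3·(x − 1) + 54·(y − 3) = 0.
Expanding: 3*x + 54*y - 165 = 0.


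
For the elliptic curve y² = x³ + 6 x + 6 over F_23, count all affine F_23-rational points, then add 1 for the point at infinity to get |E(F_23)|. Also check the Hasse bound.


Affine points = {(0, 11), (0, 12), (1, 6), (1, 17), (2, 7), (2, 16), (4, 5), (4, 18), (5, 0), (7, 0), (10, 10), (10, 13), (11, 0), (12, 9), (12, 14), (13, 2), (13, 21), (16, 9), (16, 14), (18, 9), (18, 14), (21, 3), (21, 20)}; affine count = 23; |E(F_23)| = 24.

Discriminant check: Δ ∝ 4a³ + 27b² = 4·6³ + 27·6² = 4·216 + 27·36 ≡ 19 (mod 23). Nonzero ⇒ E is nonsingular.
For each x ∈ F_23, compute rhs = x³ + 6·x + 6 mod 23, then count y ∈ F_23 with y² ≡ rhs.
  x = 0: rhs = 6, matching y values: 11, 12 (2 points).
  x = 1: rhs = 13, matching y values: 6, 17 (2 points).
  x = 2: rhs = 3, matching y values: 7, 16 (2 points).
  x = 3: rhs = 5, matching y values: none (0 points).
  x = 4: rhs = 2, matching y values: 5, 18 (2 points).
  x = 5: rhs = 0, matching y values: 0 (1 points).
  x = 6: rhs = 5, matching y values: none (0 points).
  x = 7: rhs = 0, matching y values: 0 (1 points).
  x = 8: rhs = 14, matching y values: none (0 points).
  x = 9: rhs = 7, matching y values: none (0 points).
  x = 10: rhs = 8, matching y values: 10, 13 (2 points).
  x = 11: rhs = 0, matching y values: 0 (1 points).
  x = 12: rhs = 12, matching y values: 9, 14 (2 points).
  x = 13: rhs = 4, matching y values: 2, 21 (2 points).
  x = 14: rhs = 5, matching y values: none (0 points).
  x = 15: rhs = 21, matching y values: none (0 points).
  x = 16: rhs = 12, matching y values: 9, 14 (2 points).
  x = 17: rhs = 7, matching y values: none (0 points).
  x = 18: rhs = 12, matching y values: 9, 14 (2 points).
  x = 19: rhs = 10, matching y values: none (0 points).
  x = 20: rhs = 7, matching y values: none (0 points).
  x = 21: rhs = 9, matching y values: 3, 20 (2 points).
  x = 22: rhs = 22, matching y values: none (0 points).
Total affine count: 23.
Full point count |E(F_23)| = 23 + 1 = 24.
Hasse bound: |24 − (23+1)| = |0| = 0 ≤ 2√23 ≈ 9.5917 ✓.


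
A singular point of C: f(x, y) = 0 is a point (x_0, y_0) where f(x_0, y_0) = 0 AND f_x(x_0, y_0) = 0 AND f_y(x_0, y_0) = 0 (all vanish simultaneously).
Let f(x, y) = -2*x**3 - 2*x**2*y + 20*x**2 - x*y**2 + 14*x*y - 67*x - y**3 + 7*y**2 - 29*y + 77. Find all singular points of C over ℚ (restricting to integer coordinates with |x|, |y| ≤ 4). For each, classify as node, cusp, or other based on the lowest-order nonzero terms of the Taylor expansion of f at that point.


Singular points: {(3, 1)}; classification: cusp.

Compute partial derivatives:
  f_x = -6*x**2 - 4*x*y + 40*x - y**2 + 14*y - 67.
  f_y = -2*x**2 - 2*x*y + 14*x - 3*y**2 + 14*y - 29.
Scan x_0 ∈ {−4, ..., 4}. For each x_0, f_y(x_0, y) is a polynomial in y; find its integer roots y ∈ {−4, ..., 4}, then test f_x and f at those candidates.
  x = -4: f_y(-4, y) = -3*y**2 + 22*y - 117; no integer root y with |y| ≤ 4.
  x = -3: f_y(-3, y) = -3*y**2 + 20*y - 89; no integer root y with |y| ≤ 4.
  x = -2: f_y(-2, y) = -3*y**2 + 18*y - 65; no integer root y with |y| ≤ 4.
  x = -1: f_y(-1, y) = -3*y**2 + 16*y - 45; no integer root y with |y| ≤ 4.
  x = 0: f_y(0, y) = -3*y**2 + 14*y - 29; no integer root y with |y| ≤ 4.
  x = 1: f_y(1, y) = -3*y**2 + 12*y - 17; no integer root y with |y| ≤ 4.
  x = 2: f_y(2, y) = -3*y**2 + 10*y - 9; no integer root y with |y| ≤ 4.
  x = 3: f_y(3, y) = -3*y**2 + 8*y - 5; vanishes at y ∈ {1}. (3, 1): f_x = 0, f = 0 — SINGULAR.
  x = 4: f_y(4, y) = -3*y**2 + 6*y - 5; no integer root y with |y| ≤ 4.
Only singular point on the grid: (3, 1).
Classify: substitute x = 3 + u, y = 1 + v and expand: f = -2*u**3 - 2*u**2*v - u*v**2 - v**3 + v**2.
No constant or linear terms (consistent with a singular point). Quadratic part: v**2. Cubic part: -2*u**3 - 2*u**2*v - u*v**2 - v**3.
The quadratic part v**2 is a perfect square, so there is a single (double) tangent line v = 0, i.e. y = 1. Restricting the cubic part to that line (v = 0) leaves -2*u**3 ≠ 0, so f is not divisible by v and the branch is v² ≈ 2*u**3 to lowest order — this is a cusp.
Classification: cusp.


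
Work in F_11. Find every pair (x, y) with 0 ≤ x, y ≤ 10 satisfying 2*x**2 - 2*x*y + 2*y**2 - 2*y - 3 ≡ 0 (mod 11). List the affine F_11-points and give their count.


Affine F_11-points: {(4, 8)}; count = 1.

For each of the 121 pairs (x, y) ∈ F_11², evaluate f(x, y) mod 11. Record the zeros.
  x = 0: [0↦8, 1↦8, 2↦1, 3↦9, 4↦10, 5↦4, 6↦2, 7↦4, 8↦10, 9↦9, 10↦1]  zeros at y ∈ ∅
  x = 1: [0↦10, 1↦8, 2↦10, 3↦5, 4↦4, 5↦7, 6↦3, 7↦3, 8↦7, 9↦4, 10↦5]  zeros at y ∈ ∅
  x = 2: [0↦5, 1↦1, 2↦1, 3↦5, 4↦2, 5↦3, 6↦8, 7↦6, 8↦8, 9↦3, 10↦2]  zeros at y ∈ ∅
  x = 3: [0↦4, 1↦9, 2↦7, 3↦9, 4↦4, 5↦3, 6↦6, 7↦2, 8↦2, 9↦6, 10↦3]  zeros at y ∈ ∅
  x = 4: [0↦7, 1↦10, 2↦6, 3↦6, 4↦10, 5↦7, 6↦8, 7↦2, 8↦0, 9↦2, 10↦8]  zeros at y ∈ {8}
  x = 5: [0↦3, 1↦4, 2↦9, 3↦7, 4↦9, 5↦4, 6↦3, 7↦6, 8↦2, 9↦2, 10↦6]  zeros at y ∈ ∅
  x = 6: [0↦3, 1↦2, 2↦5, 3↦1, 4↦1, 5↦5, 6↦2, 7↦3, 8↦8, 9↦6, 10↦8]  zeros at y ∈ ∅
  x = 7: [0↦7, 1↦4, 2↦5, 3↦10, 4↦8, 5↦10, 6↦5, 7↦4, 8↦7, 9↦3, 10↦3]  zeros at y ∈ ∅
  x = 8: [0↦4, 1↦10, 2↦9, 3↦1, 4↦8, 5↦8, 6↦1, 7↦9, 8↦10, 9↦4, 10↦2]  zeros at y ∈ ∅
  x = 9: [0↦5, 1↦9, 2↦6, 3↦7, 4↦1, 5↦10, 6↦1, 7↦7, 8↦6, 9↦9, 10↦5]  zeros at y ∈ ∅
  x = 10: [0↦10, 1↦1, 2↦7, 3↦6, 4↦9, 5↦5, 6↦5, 7↦9, 8↦6, 9↦7, 10↦1]  zeros at y ∈ ∅
Collecting zeros: affine points = {(4, 8)}.
Total count |C(F_11)_aff| = 1.


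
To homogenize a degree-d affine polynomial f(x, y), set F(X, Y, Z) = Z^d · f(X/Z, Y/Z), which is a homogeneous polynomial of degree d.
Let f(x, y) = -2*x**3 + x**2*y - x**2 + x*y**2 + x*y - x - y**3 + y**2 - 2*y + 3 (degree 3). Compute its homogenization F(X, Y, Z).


F(X, Y, Z) = -2*X**3 + X**2*Y - X**2*Z + X*Y**2 + X*Y*Z - X*Z**2 - Y**3 + Y**2*Z - 2*Y*Z**2 + 3*Z**3

deg(f) = 3.
Substitute x = X/Z, y = Y/Z into f, then multiply by Z^3.
  monomial -2·x^3·y^0 ↦ -2·X^3·Y^0·Z^0.
  monomial 1·x^2·y^1 ↦ 1·X^2·Y^1·Z^0.
  monomial -1·x^2·y^0 ↦ -1·X^2·Y^0·Z^1.
  monomial 1·x^1·y^2 ↦ 1·X^1·Y^2·Z^0.
  monomial 1·x^1·y^1 ↦ 1·X^1·Y^1·Z^1.
  monomial -1·x^1·y^0 ↦ -1·X^1·Y^0·Z^2.
  monomial -1·x^0·y^3 ↦ -1·X^0·Y^3·Z^0.
  monomial 1·x^0·y^2 ↦ 1·X^0·Y^2·Z^1.
  monomial -2·x^0·y^1 ↦ -2·X^0·Y^1·Z^2.
  monomial 3·x^0·y^0 ↦ 3·X^0·Y^0·Z^3.
Collecting: F(X, Y, Z) = -2*X**3 + X**2*Y - X**2*Z + X*Y**2 + X*Y*Z - X*Z**2 - Y**3 + Y**2*Z - 2*Y*Z**2 + 3*Z**3.


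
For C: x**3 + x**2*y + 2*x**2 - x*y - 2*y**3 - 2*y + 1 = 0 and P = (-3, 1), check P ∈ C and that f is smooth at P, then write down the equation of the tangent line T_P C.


Tangent line at P: 8*x + 4*y + 20 = 0.

Step 1: f(-3, 1) = 0, so P lies on C.
Step 2: partial derivatives
  f_x(x, y) = 3*x**2 + 2*x*y + 4*x - y, f_y(x, y) = x**2 - x - 6*y**2 - 2.
  f_x(P) = 8, f_y(P) = 4 (gradient nonzero, so P is smooth).
Step 3: tangent line at P: 8·(x − -3) + 4·(y − 1) = 0.
Expanding: 8*x + 4*y + 20 = 0.


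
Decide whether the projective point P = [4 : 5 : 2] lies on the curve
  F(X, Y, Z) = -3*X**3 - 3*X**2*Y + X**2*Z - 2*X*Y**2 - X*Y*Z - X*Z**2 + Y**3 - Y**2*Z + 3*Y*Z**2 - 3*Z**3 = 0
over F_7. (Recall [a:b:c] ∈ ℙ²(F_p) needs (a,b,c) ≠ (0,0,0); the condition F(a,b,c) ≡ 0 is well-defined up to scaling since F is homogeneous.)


F(4,5,2) ≡ 1 (mod 7); P is NOT on the curve.

Evaluate F(4, 5, 2) term-by-term (mod 7).
  -3*X**3 ↦ -3·64·1·1 = -192
  -3*X**2*Y ↦ -3·16·5·1 = -240
  X**2*Z ↦ 1·16·1·2 = 32
  -2*X*Y**2 ↦ -2·4·25·1 = -200
  -X*Y*Z ↦ -1·4·5·2 = -40
  -X*Z**2 ↦ -1·4·1·4 = -16
  Y**3 ↦ 1·1·125·1 = 125
  -Y**2*Z ↦ -1·1·25·2 = -50
  3*Y*Z**2 ↦ 3·1·5·4 = 60
  -3*Z**3 ↦ -3·1·1·8 = -24
Sum: F(4, 5, 2) = (-192) + (-240) + (32) + (-200) + (-40) + (-16) + (125) + (-50) + (60) + (-24) = -545.
Reducing mod 7: -545 ≡ 1 (mod 7).
Since F(a, b, c) ≡ 1 ≠ 0 (mod 7), P does NOT lie on the curve.


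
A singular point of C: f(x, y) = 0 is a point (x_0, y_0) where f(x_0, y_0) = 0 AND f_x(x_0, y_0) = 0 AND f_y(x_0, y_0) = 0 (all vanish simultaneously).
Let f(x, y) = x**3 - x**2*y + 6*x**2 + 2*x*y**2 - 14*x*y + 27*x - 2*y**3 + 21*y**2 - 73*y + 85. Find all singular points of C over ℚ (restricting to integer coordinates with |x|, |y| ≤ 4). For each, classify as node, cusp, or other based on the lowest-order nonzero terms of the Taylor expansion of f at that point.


Singular points: {(-1, 3)}; classification: cusp.

Compute partial derivatives:
  f_x = 3*x**2 - 2*x*y + 12*x + 2*y**2 - 14*y + 27.
  f_y = -x**2 + 4*x*y - 14*x - 6*y**2 + 42*y - 73.
Scan x_0 ∈ {−4, ..., 4}. For each x_0, f_y(x_0, y) is a polynomial in y; find its integer roots y ∈ {−4, ..., 4}, then test f_x and f at those candidates.
  x = -4: f_y(-4, y) = -6*y**2 + 26*y - 33; no integer root y with |y| ≤ 4.
  x = -3: f_y(-3, y) = -6*y**2 + 30*y - 40; no integer root y with |y| ≤ 4.
  x = -2: f_y(-2, y) = -6*y**2 + 34*y - 49; no integer root y with |y| ≤ 4.
  x = -1: f_y(-1, y) = -6*y**2 + 38*y - 60; vanishes at y ∈ {3}. (-1, 3): f_x = 0, f = 0 — SINGULAR.
  x = 0: f_y(0, y) = -6*y**2 + 42*y - 73; no integer root y with |y| ≤ 4.
  x = 1: f_y(1, y) = -6*y**2 + 46*y - 88; vanishes at y ∈ {4}. (1, 4): f_x = 10 ≠ 0.
  x = 2: f_y(2, y) = -6*y**2 + 50*y - 105; no integer root y with |y| ≤ 4.
  x = 3: f_y(3, y) = -6*y**2 + 54*y - 124; no integer root y with |y| ≤ 4.
  x = 4: f_y(4, y) = -6*y**2 + 58*y - 145; no integer root y with |y| ≤ 4.
Only singular point on the grid: (-1, 3).
Classify: substitute x = -1 + u, y = 3 + v and expand: f = u**3 - u**2*v + 2*u*v**2 - 2*v**3 + v**2.
No constant or linear terms (consistent with a singular point). Quadratic part: v**2. Cubic part: u**3 - u**2*v + 2*u*v**2 - 2*v**3.
The quadratic part v**2 is a perfect square, so there is a single (double) tangent line v = 0, i.e. y = 3. Restricting the cubic part to that line (v = 0) leaves u**3 ≠ 0, so f is not divisible by v and the branch is v² ≈ -u**3 to lowest order — this is a cusp.
Classification: cusp.


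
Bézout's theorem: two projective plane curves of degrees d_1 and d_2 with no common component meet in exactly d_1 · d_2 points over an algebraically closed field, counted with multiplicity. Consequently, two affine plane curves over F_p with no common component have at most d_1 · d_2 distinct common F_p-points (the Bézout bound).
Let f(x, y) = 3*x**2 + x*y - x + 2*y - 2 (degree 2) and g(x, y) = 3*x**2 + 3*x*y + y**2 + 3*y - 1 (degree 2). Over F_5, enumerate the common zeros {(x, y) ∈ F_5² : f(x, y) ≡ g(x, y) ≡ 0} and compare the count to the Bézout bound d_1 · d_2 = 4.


Common zeros: ∅; count = 0; Bézout bound = 4.

deg(f) = 2, deg(g) = 2, so Bézout bound = 4.
Scan x ∈ F_5. For each x, list the y ∈ F_5 with f(x, y) ≡ 0 and those with g(x, y) ≡ 0 (mod 5); the common zeros in that column are the intersection.
  x = 0: f ≡ 0 at y ∈ {1}; g ≡ 0 at y ∈ ∅; common: ∅.
  x = 1: f ≡ 0 at y ∈ {0}; g ≡ 0 at y ∈ ∅; common: ∅.
  x = 2: f ≡ 0 at y ∈ {3}; g ≡ 0 at y ∈ ∅; common: ∅.
  x = 3: f ≡ 0 at y ∈ ∅; g ≡ 0 at y ∈ {4}; common: ∅.
  x = 4: f ≡ 0 at y ∈ {3}; g ≡ 0 at y ∈ ∅; common: ∅.
Collecting: common zeros = ∅, so the count is 0.
Comparison with the Bézout bound: 0 ≤ 4 = deg(f)·deg(g), as expected for curves with no common component (the affine F_5-count falls short of the bound because intersections may lie at infinity, over extension fields, or carry multiplicity).


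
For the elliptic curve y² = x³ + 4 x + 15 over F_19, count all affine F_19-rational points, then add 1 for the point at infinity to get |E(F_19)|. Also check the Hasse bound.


Affine points = {(1, 1), (1, 18), (3, 4), (3, 15), (4, 0), (7, 5), (7, 14), (9, 1), (9, 18), (12, 9), (12, 10), (15, 7), (15, 12)}; affine count = 13; |E(F_19)| = 14.

Discriminant check: Δ ∝ 4a³ + 27b² = 4·4³ + 27·15² = 4·64 + 27·225 ≡ 4 (mod 19). Nonzero ⇒ E is nonsingular.
For each x ∈ F_19, compute rhs = x³ + 4·x + 15 mod 19, then count y ∈ F_19 with y² ≡ rhs.
  x = 0: rhs = 15, matching y values: none (0 points).
  x = 1: rhs = 1, matching y values: 1, 18 (2 points).
  x = 2: rhs = 12, matching y values: none (0 points).
  x = 3: rhs = 16, matching y values: 4, 15 (2 points).
  x = 4: rhs = 0, matching y values: 0 (1 points).
  x = 5: rhs = 8, matching y values: none (0 points).
  x = 6: rhs = 8, matching y values: none (0 points).
  x = 7: rhs = 6, matching y values: 5, 14 (2 points).
  x = 8: rhs = 8, matching y values: none (0 points).
  x = 9: rhs = 1, matching y values: 1, 18 (2 points).
  x = 10: rhs = 10, matching y values: none (0 points).
  x = 11: rhs = 3, matching y values: none (0 points).
  x = 12: rhs = 5, matching y values: 9, 10 (2 points).
  x = 13: rhs = 3, matching y values: none (0 points).
  x = 14: rhs = 3, matching y values: none (0 points).
  x = 15: rhs = 11, matching y values: 7, 12 (2 points).
  x = 16: rhs = 14, matching y values: none (0 points).
  x = 17: rhs = 18, matching y values: none (0 points).
  x = 18: rhs = 10, matching y values: none (0 points).
Total affine count: 13.
Full point count |E(F_19)| = 13 + 1 = 14.
Hasse bound: |14 − (19+1)| = |-6| = 6 ≤ 2√19 ≈ 8.7178 ✓.


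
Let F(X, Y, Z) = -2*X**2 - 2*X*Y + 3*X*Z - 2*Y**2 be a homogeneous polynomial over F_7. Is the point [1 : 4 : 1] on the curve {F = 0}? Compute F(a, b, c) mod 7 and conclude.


F(1,4,1) ≡ 3 (mod 7); P is NOT on the curve.

Evaluate F(1, 4, 1) term-by-term (mod 7).
  -2*X**2 ↦ -2·1·1·1 = -2
  -2*X*Y ↦ -2·1·4·1 = -8
  3*X*Z ↦ 3·1·1·1 = 3
  -2*Y**2 ↦ -2·1·16·1 = -32
Sum: F(1, 4, 1) = (-2) + (-8) + (3) + (-32) = -39.
Reducing mod 7: -39 ≡ 3 (mod 7).
Since F(a, b, c) ≡ 3 ≠ 0 (mod 7), P does NOT lie on the curve.


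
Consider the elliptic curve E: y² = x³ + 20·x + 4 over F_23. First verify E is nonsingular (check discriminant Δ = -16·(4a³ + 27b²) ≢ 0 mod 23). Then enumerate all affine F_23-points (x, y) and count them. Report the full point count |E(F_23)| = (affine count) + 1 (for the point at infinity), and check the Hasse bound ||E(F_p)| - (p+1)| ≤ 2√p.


Affine points = {(0, 2), (0, 21), (1, 5), (1, 18), (2, 11), (2, 12), (6, 8), (6, 15), (7, 2), (7, 21), (8, 3), (8, 20), (9, 4), (9, 19), (10, 10), (10, 13), (13, 0), (16, 2), (16, 21), (17, 6), (17, 17), (18, 3), (18, 20), (20, 3), (20, 20), (21, 5), (21, 18), (22, 11), (22, 12)}; affine count = 29; |E(F_23)| = 30.

Discriminant check: Δ ∝ 4a³ + 27b² = 4·20³ + 27·4² = 4·8000 + 27·16 ≡ 2 (mod 23). Nonzero ⇒ E is nonsingular.
For each x ∈ F_23, compute rhs = x³ + 20·x + 4 mod 23, then count y ∈ F_23 with y² ≡ rhs.
  x = 0: rhs = 4, matching y values: 2, 21 (2 points).
  x = 1: rhs = 2, matching y values: 5, 18 (2 points).
  x = 2: rhs = 6, matching y values: 11, 12 (2 points).
  x = 3: rhs = 22, matching y values: none (0 points).
  x = 4: rhs = 10, matching y values: none (0 points).
  x = 5: rhs = 22, matching y values: none (0 points).
  x = 6: rhs = 18, matching y values: 8, 15 (2 points).
  x = 7: rhs = 4, matching y values: 2, 21 (2 points).
  x = 8: rhs = 9, matching y values: 3, 20 (2 points).
  x = 9: rhs = 16, matching y values: 4, 19 (2 points).
  x = 10: rhs = 8, matching y values: 10, 13 (2 points).
  x = 11: rhs = 14, matching y values: none (0 points).
  x = 12: rhs = 17, matching y values: none (0 points).
  x = 13: rhs = 0, matching y values: 0 (1 points).
  x = 14: rhs = 15, matching y values: none (0 points).
  x = 15: rhs = 22, matching y values: none (0 points).
  x = 16: rhs = 4, matching y values: 2, 21 (2 points).
  x = 17: rhs = 13, matching y values: 6, 17 (2 points).
  x = 18: rhs = 9, matching y values: 3, 20 (2 points).
  x = 19: rhs = 21, matching y values: none (0 points).
  x = 20: rhs = 9, matching y values: 3, 20 (2 points).
  x = 21: rhs = 2, matching y values: 5, 18 (2 points).
  x = 22: rhs = 6, matching y values: 11, 12 (2 points).
Total affine count: 29.
Full point count |E(F_23)| = 29 + 1 = 30.
Hasse bound: |30 − (23+1)| = |6| = 6 ≤ 2√23 ≈ 9.5917 ✓.


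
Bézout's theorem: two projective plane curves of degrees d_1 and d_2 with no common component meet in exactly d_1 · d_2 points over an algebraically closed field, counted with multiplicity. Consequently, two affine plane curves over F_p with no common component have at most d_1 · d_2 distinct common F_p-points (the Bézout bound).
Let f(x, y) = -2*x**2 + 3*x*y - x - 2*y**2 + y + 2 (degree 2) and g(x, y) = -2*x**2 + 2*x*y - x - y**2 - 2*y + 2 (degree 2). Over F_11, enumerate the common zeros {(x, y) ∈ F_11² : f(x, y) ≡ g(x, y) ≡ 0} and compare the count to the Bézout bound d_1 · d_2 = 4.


Common zeros: {(9, 1), (10, 2)}; count = 2; Bézout bound = 4.

deg(f) = 2, deg(g) = 2, so Bézout bound = 4.
Scan x ∈ F_11. For each x, list the y ∈ F_11 with f(x, y) ≡ 0 and those with g(x, y) ≡ 0 (mod 11); the common zeros in that column are the intersection.
  x = 0: f ≡ 0 at y ∈ ∅; g ≡ 0 at y ∈ {4, 5}; common: ∅.
  x = 1: f ≡ 0 at y ∈ ∅; g ≡ 0 at y ∈ ∅; common: ∅.
  x = 2: f ≡ 0 at y ∈ ∅; g ≡ 0 at y ∈ {3, 10}; common: ∅.
  x = 3: f ≡ 0 at y ∈ {1, 4}; g ≡ 0 at y ∈ ∅; common: ∅.
  x = 4: f ≡ 0 at y ∈ ∅; g ≡ 0 at y ∈ ∅; common: ∅.
  x = 5: f ≡ 0 at y ∈ ∅; g ≡ 0 at y ∈ ∅; common: ∅.
  x = 6: f ≡ 0 at y ∈ ∅; g ≡ 0 at y ∈ {3, 7}; common: ∅.
  x = 7: f ≡ 0 at y ∈ {3, 8}; g ≡ 0 at y ∈ ∅; common: ∅.
  x = 8: f ≡ 0 at y ∈ {3, 4}; g ≡ 0 at y ∈ {1, 2}; common: ∅.
  x = 9: f ≡ 0 at y ∈ {1, 2}; g ≡ 0 at y ∈ {1, 4}; common: {1}.
  x = 10: f ≡ 0 at y ∈ {2, 8}; g ≡ 0 at y ∈ {2, 5}; common: {2}.
Collecting: common zeros = {(9, 1), (10, 2)}, so the count is 2.
Comparison with the Bézout bound: 2 ≤ 4 = deg(f)·deg(g), as expected for curves with no common component (the affine F_11-count falls short of the bound because intersections may lie at infinity, over extension fields, or carry multiplicity).


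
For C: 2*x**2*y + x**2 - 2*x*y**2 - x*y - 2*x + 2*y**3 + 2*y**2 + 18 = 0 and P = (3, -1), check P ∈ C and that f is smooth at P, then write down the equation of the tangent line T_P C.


Tangent line at P: -9*x + 29*y + 56 = 0.

Step 1: f(3, -1) = 0, so P lies on C.
Step 2: partial derivatives
  f_x(x, y) = 4*x*y + 2*x - 2*y**2 - y - 2, f_y(x, y) = 2*x**2 - 4*x*y - x + 6*y**2 + 4*y.
  f_x(P) = -9, f_y(P) = 29 (gradient nonzero, so P is smooth).
Step 3: tangent line at P: -9·(x − 3) + 29·(y − -1) = 0.
Expanding: -9*x + 29*y + 56 = 0.


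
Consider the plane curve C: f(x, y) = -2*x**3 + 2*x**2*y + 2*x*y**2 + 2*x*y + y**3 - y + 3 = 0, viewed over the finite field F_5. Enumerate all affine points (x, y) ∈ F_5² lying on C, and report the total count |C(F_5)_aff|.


Affine F_5-points: {(1, 3), (4, 0)}; count = 2.

For each of the 25 pairs (x, y) ∈ F_5², evaluate f(x, y) mod 5. Record the zeros.
  x = 0: [0↦3, 1↦3, 2↦4, 3↦2, 4↦3]  zeros at y ∈ ∅
  x = 1: [0↦1, 1↦2, 2↦3, 3↦0, 4↦4]  zeros at y ∈ {3}
  x = 2: [0↦2, 1↦3, 2↦3, 3↦3, 4↦4]  zeros at y ∈ ∅
  x = 3: [0↦4, 1↦4, 2↦2, 3↦4, 4↦1]  zeros at y ∈ ∅
  x = 4: [0↦0, 1↦3, 2↦3, 3↦1, 4↦3]  zeros at y ∈ {0}
Collecting zeros: affine points = {(1, 3), (4, 0)}.
Total count |C(F_5)_aff| = 2.


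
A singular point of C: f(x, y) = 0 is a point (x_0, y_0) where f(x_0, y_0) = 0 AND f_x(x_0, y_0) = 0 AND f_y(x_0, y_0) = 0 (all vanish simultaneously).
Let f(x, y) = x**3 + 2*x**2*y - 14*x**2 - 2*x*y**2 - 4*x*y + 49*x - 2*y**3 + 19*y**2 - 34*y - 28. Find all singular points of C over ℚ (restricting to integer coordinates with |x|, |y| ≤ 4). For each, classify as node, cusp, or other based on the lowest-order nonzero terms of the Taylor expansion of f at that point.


Singular points: {(3, 2)}; classification: node.

Compute partial derivatives:
  f_x = 3*x**2 + 4*x*y - 28*x - 2*y**2 - 4*y + 49.
  f_y = 2*x**2 - 4*x*y - 4*x - 6*y**2 + 38*y - 34.
Scan x_0 ∈ {−4, ..., 4}. For each x_0, f_y(x_0, y) is a polynomial in y; find its integer roots y ∈ {−4, ..., 4}, then test f_x and f at those candidates.
  x = -4: f_y(-4, y) = -6*y**2 + 54*y + 14; no integer root y with |y| ≤ 4.
  x = -3: f_y(-3, y) = -6*y**2 + 50*y - 4; no integer root y with |y| ≤ 4.
  x = -2: f_y(-2, y) = -6*y**2 + 46*y - 18; no integer root y with |y| ≤ 4.
  x = -1: f_y(-1, y) = -6*y**2 + 42*y - 28; no integer root y with |y| ≤ 4.
  x = 0: f_y(0, y) = -6*y**2 + 38*y - 34; no integer root y with |y| ≤ 4.
  x = 1: f_y(1, y) = -6*y**2 + 34*y - 36; no integer root y with |y| ≤ 4.
  x = 2: f_y(2, y) = -6*y**2 + 30*y - 34; no integer root y with |y| ≤ 4.
  x = 3: f_y(3, y) = -6*y**2 + 26*y - 28; vanishes at y ∈ {2}. (3, 2): f_x = 0, f = 0 — SINGULAR.
  x = 4: f_y(4, y) = -6*y**2 + 22*y - 18; no integer root y with |y| ≤ 4.
Only singular point on the grid: (3, 2).
Classify: substitute x = 3 + u, y = 2 + v and expand: f = u**3 + 2*u**2*v - u**2 - 2*u*v**2 - 2*v**3 + v**2.
No constant or linear terms (consistent with a singular point). Quadratic part: -u**2 + v**2. Cubic part: u**3 + 2*u**2*v - 2*u*v**2 - 2*v**3.
The quadratic part v**2 - u**2 = (v − u)(v + u) splits into two distinct linear factors, so there are two distinct tangent lines y − 2 = ±(x − 3) — this is a node (ordinary double point).
Classification: node.


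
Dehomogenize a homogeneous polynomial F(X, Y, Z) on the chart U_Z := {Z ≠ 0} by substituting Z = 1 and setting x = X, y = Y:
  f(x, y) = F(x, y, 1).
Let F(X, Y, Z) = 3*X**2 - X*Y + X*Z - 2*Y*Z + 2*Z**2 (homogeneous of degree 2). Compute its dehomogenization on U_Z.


f(x, y) = 3*x**2 - x*y + x - 2*y + 2

On U_Z we set Z = 1. Each monomial c·X^i·Y^j·Z^k in F becomes c·x^i·y^j·1^k = c·x^i·y^j.
Substituting Z = 1: F(X, Y, 1) = 3*x**2 - x*y + x - 2*y + 2.
Note: deg(f) ≤ deg(F) = 2; strict inequality happens when F is divisible by Z (lost terms).


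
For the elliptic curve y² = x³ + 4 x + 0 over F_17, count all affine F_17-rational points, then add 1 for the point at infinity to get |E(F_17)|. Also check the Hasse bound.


Affine points = {(0, 0), (2, 4), (2, 13), (5, 3), (5, 14), (6, 6), (6, 11), (8, 0), (9, 0), (11, 7), (11, 10), (12, 5), (12, 12), (15, 1), (15, 16)}; affine count = 15; |E(F_17)| = 16.

Discriminant check: Δ ∝ 4a³ + 27b² = 4·4³ + 27·0² = 4·64 + 27·0 ≡ 1 (mod 17). Nonzero ⇒ E is nonsingular.
For each x ∈ F_17, compute rhs = x³ + 4·x + 0 mod 17, then count y ∈ F_17 with y² ≡ rhs.
  x = 0: rhs = 0, matching y values: 0 (1 points).
  x = 1: rhs = 5, matching y values: none (0 points).
  x = 2: rhs = 16, matching y values: 4, 13 (2 points).
  x = 3: rhs = 5, matching y values: none (0 points).
  x = 4: rhs = 12, matching y values: none (0 points).
  x = 5: rhs = 9, matching y values: 3, 14 (2 points).
  x = 6: rhs = 2, matching y values: 6, 11 (2 points).
  x = 7: rhs = 14, matching y values: none (0 points).
  x = 8: rhs = 0, matching y values: 0 (1 points).
  x = 9: rhs = 0, matching y values: 0 (1 points).
  x = 10: rhs = 3, matching y values: none (0 points).
  x = 11: rhs = 15, matching y values: 7, 10 (2 points).
  x = 12: rhs = 8, matching y values: 5, 12 (2 points).
  x = 13: rhs = 5, matching y values: none (0 points).
  x = 14: rhs = 12, matching y values: none (0 points).
  x = 15: rhs = 1, matching y values: 1, 16 (2 points).
  x = 16: rhs = 12, matching y values: none (0 points).
Total affine count: 15.
Full point count |E(F_17)| = 15 + 1 = 16.
Hasse bound: |16 − (17+1)| = |-2| = 2 ≤ 2√17 ≈ 8.2462 ✓.


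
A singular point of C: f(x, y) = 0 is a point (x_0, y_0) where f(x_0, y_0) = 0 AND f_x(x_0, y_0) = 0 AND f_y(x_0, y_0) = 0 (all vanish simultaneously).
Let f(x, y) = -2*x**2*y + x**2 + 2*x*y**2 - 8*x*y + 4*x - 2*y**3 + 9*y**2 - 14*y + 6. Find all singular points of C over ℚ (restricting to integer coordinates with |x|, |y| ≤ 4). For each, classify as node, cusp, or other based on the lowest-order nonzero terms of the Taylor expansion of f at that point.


Singular points: {(-1, 1)}; classification: node.

Compute partial derivatives:
  f_x = -4*x*y + 2*x + 2*y**2 - 8*y + 4.
  f_y = -2*x**2 + 4*x*y - 8*x - 6*y**2 + 18*y - 14.
Scan x_0 ∈ {−4, ..., 4}. For each x_0, f_y(x_0, y) is a polynomial in y; find its integer roots y ∈ {−4, ..., 4}, then test f_x and f at those candidates.
  x = -4: f_y(-4, y) = -6*y**2 + 2*y - 14; no integer root y with |y| ≤ 4.
  x = -3: f_y(-3, y) = -6*y**2 + 6*y - 8; no integer root y with |y| ≤ 4.
  x = -2: f_y(-2, y) = -6*y**2 + 10*y - 6; no integer root y with |y| ≤ 4.
  x = -1: f_y(-1, y) = -6*y**2 + 14*y - 8; vanishes at y ∈ {1}. (-1, 1): f_x = 0, f = 0 — SINGULAR.
  x = 0: f_y(0, y) = -6*y**2 + 18*y - 14; no integer root y with |y| ≤ 4.
  x = 1: f_y(1, y) = -6*y**2 + 22*y - 24; no integer root y with |y| ≤ 4.
  x = 2: f_y(2, y) = -6*y**2 + 26*y - 38; no integer root y with |y| ≤ 4.
  x = 3: f_y(3, y) = -6*y**2 + 30*y - 56; no integer root y with |y| ≤ 4.
  x = 4: f_y(4, y) = -6*y**2 + 34*y - 78; no integer root y with |y| ≤ 4.
Only singular point on the grid: (-1, 1).
Classify: substitute x = -1 + u, y = 1 + v and expand: f = -2*u**2*v - u**2 + 2*u*v**2 - 2*v**3 + v**2.
No constant or linear terms (consistent with a singular point). Quadratic part: -u**2 + v**2. Cubic part: -2*u**2*v + 2*u*v**2 - 2*v**3.
The quadratic part v**2 - u**2 = (v − u)(v + u) splits into two distinct linear factors, so there are two distinct tangent lines y − 1 = ±(x − -1) — this is a node (ordinary double point).
Classification: node.


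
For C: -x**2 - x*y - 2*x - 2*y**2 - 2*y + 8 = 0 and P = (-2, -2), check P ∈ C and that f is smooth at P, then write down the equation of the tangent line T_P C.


Tangent line at P: 4*x + 8*y + 24 = 0.

Step 1: f(-2, -2) = 0, so P lies on C.
Step 2: partial derivatives
  f_x(x, y) = -2*x - y - 2, f_y(x, y) = -x - 4*y - 2.
  f_x(P) = 4, f_y(P) = 8 (gradient nonzero, so P is smooth).
Step 3: tangent line at P: 4·(x − -2) + 8·(y − -2) = 0.
Expanding: 4*x + 8*y + 24 = 0.


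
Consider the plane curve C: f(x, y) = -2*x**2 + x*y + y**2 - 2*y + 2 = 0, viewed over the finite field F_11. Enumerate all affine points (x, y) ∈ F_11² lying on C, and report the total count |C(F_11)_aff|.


Affine F_11-points: {(1, 0), (1, 1), (4, 2), (4, 7), (5, 1), (5, 7), (8, 2), (8, 3), (10, 0), (10, 3)}; count = 10.

For each of the 121 pairs (x, y) ∈ F_11², evaluate f(x, y) mod 11. Record the zeros.
  x = 0: [0↦2, 1↦1, 2↦2, 3↦5, 4↦10, 5↦6, 6↦4, 7↦4, 8↦6, 9↦10, 10↦5]  zeros at y ∈ ∅
  x = 1: [0↦0, 1↦0, 2↦2, 3↦6, 4↦1, 5↦9, 6↦8, 7↦9, 8↦1, 9↦6, 10↦2]  zeros at y ∈ {0, 1}
  x = 2: [0↦5, 1↦6, 2↦9, 3↦3, 4↦10, 5↦8, 6↦8, 7↦10, 8↦3, 9↦9, 10↦6]  zeros at y ∈ ∅
  x = 3: [0↦6, 1↦8, 2↦1, 3↦7, 4↦4, 5↦3, 6↦4, 7↦7, 8↦1, 9↦8, 10↦6]  zeros at y ∈ ∅
  x = 4: [0↦3, 1↦6, 2↦0, 3↦7, 4↦5, 5↦5, 6↦7, 7↦0, 8↦6, 9↦3, 10↦2]  zeros at y ∈ {2, 7}
  x = 5: [0↦7, 1↦0, 2↦6, 3↦3, 4↦2, 5↦3, 6↦6, 7↦0, 8↦7, 9↦5, 10↦5]  zeros at y ∈ {1, 7}
  x = 6: [0↦7, 1↦1, 2↦8, 3↦6, 4↦6, 5↦8, 6↦1, 7↦7, 8↦4, 9↦3, 10↦4]  zeros at y ∈ ∅
  x = 7: [0↦3, 1↦9, 2↦6, 3↦5, 4↦6, 5↦9, 6↦3, 7↦10, 8↦8, 9↦8, 10↦10]  zeros at y ∈ ∅
  x = 8: [0↦6, 1↦2, 2↦0, 3↦0, 4↦2, 5↦6, 6↦1, 7↦9, 8↦8, 9↦9, 10↦1]  zeros at y ∈ {2, 3}
  x = 9: [0↦5, 1↦2, 2↦1, 3↦2, 4↦5, 5↦10, 6↦6, 7↦4, 8↦4, 9↦6, 10↦10]  zeros at y ∈ ∅
  x = 10: [0↦0, 1↦9, 2↦9, 3↦0, 4↦4, 5↦10, 6↦7, 7↦6, 8↦7, 9↦10, 10↦4]  zeros at y ∈ {0, 3}
Collecting zeros: affine points = {(1, 0), (1, 1), (4, 2), (4, 7), (5, 1), (5, 7), (8, 2), (8, 3), (10, 0), (10, 3)}.
Total count |C(F_11)_aff| = 10.


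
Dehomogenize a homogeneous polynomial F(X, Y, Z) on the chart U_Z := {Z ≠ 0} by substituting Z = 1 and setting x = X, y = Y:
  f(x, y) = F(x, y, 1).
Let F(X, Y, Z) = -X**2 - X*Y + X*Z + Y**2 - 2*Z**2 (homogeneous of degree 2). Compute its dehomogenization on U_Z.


f(x, y) = -x**2 - x*y + x + y**2 - 2

On U_Z we set Z = 1. Each monomial c·X^i·Y^j·Z^k in F becomes c·x^i·y^j·1^k = c·x^i·y^j.
Substituting Z = 1: F(X, Y, 1) = -x**2 - x*y + x + y**2 - 2.
Note: deg(f) ≤ deg(F) = 2; strict inequality happens when F is divisible by Z (lost terms).


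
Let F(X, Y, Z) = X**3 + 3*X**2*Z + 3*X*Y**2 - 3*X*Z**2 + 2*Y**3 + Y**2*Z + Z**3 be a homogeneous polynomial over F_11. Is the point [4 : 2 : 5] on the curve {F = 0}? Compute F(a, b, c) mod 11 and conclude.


F(4,2,5) ≡ 4 (mod 11); P is NOT on the curve.

Evaluate F(4, 2, 5) term-by-term (mod 11).
  X**3 ↦ 1·64·1·1 = 64
  3*X**2*Z ↦ 3·16·1·5 = 240
  3*X*Y**2 ↦ 3·4·4·1 = 48
  -3*X*Z**2 ↦ -3·4·1·25 = -300
  2*Y**3 ↦ 2·1·8·1 = 16
  Y**2*Z ↦ 1·1·4·5 = 20
  Z**3 ↦ 1·1·1·125 = 125
Sum: F(4, 2, 5) = (64) + (240) + (48) + (-300) + (16) + (20) + (125) = 213.
Reducing mod 11: 213 ≡ 4 (mod 11).
Since F(a, b, c) ≡ 4 ≠ 0 (mod 11), P does NOT lie on the curve.


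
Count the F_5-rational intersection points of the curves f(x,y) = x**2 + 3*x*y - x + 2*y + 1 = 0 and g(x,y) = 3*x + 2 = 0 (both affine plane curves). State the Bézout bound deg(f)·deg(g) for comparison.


Common zeros: ∅; count = 0; Bézout bound = 2.

deg(f) = 2, deg(g) = 1, so Bézout bound = 2.
Scan x ∈ F_5. For each x, list the y ∈ F_5 with f(x, y) ≡ 0 and those with g(x, y) ≡ 0 (mod 5); the common zeros in that column are the intersection.
  x = 0: f ≡ 0 at y ∈ {2}; g ≡ 0 at y ∈ ∅; common: ∅.
  x = 1: f ≡ 0 at y ∈ ∅; g ≡ 0 at y ∈ {0, 1, 2, 3, 4}; common: ∅.
  x = 2: f ≡ 0 at y ∈ {4}; g ≡ 0 at y ∈ ∅; common: ∅.
  x = 3: f ≡ 0 at y ∈ {3}; g ≡ 0 at y ∈ ∅; common: ∅.
  x = 4: f ≡ 0 at y ∈ {3}; g ≡ 0 at y ∈ ∅; common: ∅.
Collecting: common zeros = ∅, so the count is 0.
Comparison with the Bézout bound: 0 ≤ 2 = deg(f)·deg(g), as expected for curves with no common component (the affine F_5-count falls short of the bound because intersections may lie at infinity, over extension fields, or carry multiplicity).


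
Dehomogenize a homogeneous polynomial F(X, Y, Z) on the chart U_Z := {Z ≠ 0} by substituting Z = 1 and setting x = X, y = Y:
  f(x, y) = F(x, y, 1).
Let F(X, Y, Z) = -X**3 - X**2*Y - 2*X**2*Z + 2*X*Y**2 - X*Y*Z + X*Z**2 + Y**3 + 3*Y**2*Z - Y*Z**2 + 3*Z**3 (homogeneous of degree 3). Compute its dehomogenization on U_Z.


f(x, y) = -x**3 - x**2*y - 2*x**2 + 2*x*y**2 - x*y + x + y**3 + 3*y**2 - y + 3

On U_Z we set Z = 1. Each monomial c·X^i·Y^j·Z^k in F becomes c·x^i·y^j·1^k = c·x^i·y^j.
Substituting Z = 1: F(X, Y, 1) = -x**3 - x**2*y - 2*x**2 + 2*x*y**2 - x*y + x + y**3 + 3*y**2 - y + 3.
Note: deg(f) ≤ deg(F) = 3; strict inequality happens when F is divisible by Z (lost terms).


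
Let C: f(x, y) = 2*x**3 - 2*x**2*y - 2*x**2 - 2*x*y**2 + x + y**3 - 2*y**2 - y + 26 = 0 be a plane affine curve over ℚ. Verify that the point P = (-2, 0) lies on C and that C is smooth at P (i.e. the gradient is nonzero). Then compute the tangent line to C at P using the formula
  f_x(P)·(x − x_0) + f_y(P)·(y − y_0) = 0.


Tangent line at P: 33*x - 9*y + 66 = 0.

Step 1: f(-2, 0) = 0, so P lies on C.
Step 2: partial derivatives
  f_x(x, y) = 6*x**2 - 4*x*y - 4*x - 2*y**2 + 1, f_y(x, y) = -2*x**2 - 4*x*y + 3*y**2 - 4*y - 1.
  f_x(P) = 33, f_y(P) = -9 (gradient nonzero, so P is smooth).
Step 3: tangent line at P: 33·(x − -2) + -9·(y − 0) = 0.
Expanding: 33*x - 9*y + 66 = 0.


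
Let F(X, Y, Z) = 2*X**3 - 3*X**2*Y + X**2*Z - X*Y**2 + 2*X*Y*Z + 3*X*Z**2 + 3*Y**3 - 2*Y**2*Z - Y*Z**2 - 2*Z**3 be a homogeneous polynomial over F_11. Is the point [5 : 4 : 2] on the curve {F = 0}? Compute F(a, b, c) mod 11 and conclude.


F(5,4,2) ≡ 2 (mod 11); P is NOT on the curve.

Evaluate F(5, 4, 2) term-by-term (mod 11).
  2*X**3 ↦ 2·125·1·1 = 250
  -3*X**2*Y ↦ -3·25·4·1 = -300
  X**2*Z ↦ 1·25·1·2 = 50
  -X*Y**2 ↦ -1·5·16·1 = -80
  2*X*Y*Z ↦ 2·5·4·2 = 80
  3*X*Z**2 ↦ 3·5·1·4 = 60
  3*Y**3 ↦ 3·1·64·1 = 192
  -2*Y**2*Z ↦ -2·1·16·2 = -64
  -Y*Z**2 ↦ -1·1·4·4 = -16
  -2*Z**3 ↦ -2·1·1·8 = -16
Sum: F(5, 4, 2) = (250) + (-300) + (50) + (-80) + (80) + (60) + (192) + (-64) + (-16) + (-16) = 156.
Reducing mod 11: 156 ≡ 2 (mod 11).
Since F(a, b, c) ≡ 2 ≠ 0 (mod 11), P does NOT lie on the curve.


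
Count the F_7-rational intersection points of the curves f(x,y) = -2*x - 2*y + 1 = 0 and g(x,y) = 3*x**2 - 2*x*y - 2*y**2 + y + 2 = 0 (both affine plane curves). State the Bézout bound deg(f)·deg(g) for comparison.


Common zeros: {(2, 2), (5, 6)}; count = 2; Bézout bound = 2.

deg(f) = 1, deg(g) = 2, so Bézout bound = 2.
Scan x ∈ F_7. For each x, list the y ∈ F_7 with f(x, y) ≡ 0 and those with g(x, y) ≡ 0 (mod 7); the common zeros in that column are the intersection.
  x = 0: f ≡ 0 at y ∈ {4}; g ≡ 0 at y ∈ ∅; common: ∅.
  x = 1: f ≡ 0 at y ∈ {3}; g ≡ 0 at y ∈ ∅; common: ∅.
  x = 2: f ≡ 0 at y ∈ {2}; g ≡ 0 at y ∈ {0, 2}; common: {2}.
  x = 3: f ≡ 0 at y ∈ {1}; g ≡ 0 at y ∈ ∅; common: ∅.
  x = 4: f ≡ 0 at y ∈ {0}; g ≡ 0 at y ∈ {2, 5}; common: ∅.
  x = 5: f ≡ 0 at y ∈ {6}; g ≡ 0 at y ∈ {0, 6}; common: {6}.
  x = 6: f ≡ 0 at y ∈ {5}; g ≡ 0 at y ∈ {6}; common: ∅.
Collecting: common zeros = {(2, 2), (5, 6)}, so the count is 2.
Comparison with the Bézout bound: 2 ≤ 2 = deg(f)·deg(g), as expected for curves with no common component (the bound is attained).


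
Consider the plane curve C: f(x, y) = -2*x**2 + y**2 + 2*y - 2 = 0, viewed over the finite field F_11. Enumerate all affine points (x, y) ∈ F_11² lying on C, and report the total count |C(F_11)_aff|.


Affine F_11-points: {(0, 4), (0, 5), (1, 3), (1, 6), (2, 10), (5, 2), (5, 7), (6, 2), (6, 7), (9, 10), (10, 3), (10, 6)}; count = 12.

For each of the 121 pairs (x, y) ∈ F_11², evaluate f(x, y) mod 11. Record the zeros.
  x = 0: [0↦9, 1↦1, 2↦6, 3↦2, 4↦0, 5↦0, 6↦2, 7↦6, 8↦1, 9↦9, 10↦8]  zeros at y ∈ {4, 5}
  x = 1: [0↦7, 1↦10, 2↦4, 3↦0, 4↦9, 5↦9, 6↦0, 7↦4, 8↦10, 9↦7, 10↦6]  zeros at y ∈ {3, 6}
  x = 2: [0↦1, 1↦4, 2↦9, 3↦5, 4↦3, 5↦3, 6↦5, 7↦9, 8↦4, 9↦1, 10↦0]  zeros at y ∈ {10}
  x = 3: [0↦2, 1↦5, 2↦10, 3↦6, 4↦4, 5↦4, 6↦6, 7↦10, 8↦5, 9↦2, 10↦1]  zeros at y ∈ ∅
  x = 4: [0↦10, 1↦2, 2↦7, 3↦3, 4↦1, 5↦1, 6↦3, 7↦7, 8↦2, 9↦10, 10↦9]  zeros at y ∈ ∅
  x = 5: [0↦3, 1↦6, 2↦0, 3↦7, 4↦5, 5↦5, 6↦7, 7↦0, 8↦6, 9↦3, 10↦2]  zeros at y ∈ {2, 7}
  x = 6: [0↦3, 1↦6, 2↦0, 3↦7, 4↦5, 5↦5, 6↦7, 7↦0, 8↦6, 9↦3, 10↦2]  zeros at y ∈ {2, 7}
  x = 7: [0↦10, 1↦2, 2↦7, 3↦3, 4↦1, 5↦1, 6↦3, 7↦7, 8↦2, 9↦10, 10↦9]  zeros at y ∈ ∅
  x = 8: [0↦2, 1↦5, 2↦10, 3↦6, 4↦4, 5↦4, 6↦6, 7↦10, 8↦5, 9↦2, 10↦1]  zeros at y ∈ ∅
  x = 9: [0↦1, 1↦4, 2↦9, 3↦5, 4↦3, 5↦3, 6↦5, 7↦9, 8↦4, 9↦1, 10↦0]  zeros at y ∈ {10}
  x = 10: [0↦7, 1↦10, 2↦4, 3↦0, 4↦9, 5↦9, 6↦0, 7↦4, 8↦10, 9↦7, 10↦6]  zeros at y ∈ {3, 6}
Collecting zeros: affine points = {(0, 4), (0, 5), (1, 3), (1, 6), (2, 10), (5, 2), (5, 7), (6, 2), (6, 7), (9, 10), (10, 3), (10, 6)}.
Total count |C(F_11)_aff| = 12.


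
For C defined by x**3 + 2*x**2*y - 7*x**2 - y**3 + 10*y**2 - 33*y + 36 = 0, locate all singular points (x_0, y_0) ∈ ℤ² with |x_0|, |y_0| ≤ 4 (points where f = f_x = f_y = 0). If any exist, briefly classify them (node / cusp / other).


Singular points: {(0, 3)}; classification: node.

Compute partial derivatives:
  f_x = 3*x**2 + 4*x*y - 14*x.
  f_y = 2*x**2 - 3*y**2 + 20*y - 33.
Scan x_0 ∈ {−4, ..., 4}. For each x_0, f_y(x_0, y) is a polynomial in y; find its integer roots y ∈ {−4, ..., 4}, then test f_x and f at those candidates.
  x = -4: f_y(-4, y) = -3*y**2 + 20*y - 1; no integer root y with |y| ≤ 4.
  x = -3: f_y(-3, y) = -3*y**2 + 20*y - 15; no integer root y with |y| ≤ 4.
  x = -2: f_y(-2, y) = -3*y**2 + 20*y - 25; no integer root y with |y| ≤ 4.
  x = -1: f_y(-1, y) = -3*y**2 + 20*y - 31; no integer root y with |y| ≤ 4.
  x = 0: f_y(0, y) = -3*y**2 + 20*y - 33; vanishes at y ∈ {3}. (0, 3): f_x = 0, f = 0 — SINGULAR.
  x = 1: f_y(1, y) = -3*y**2 + 20*y - 31; no integer root y with |y| ≤ 4.
  x = 2: f_y(2, y) = -3*y**2 + 20*y - 25; no integer root y with |y| ≤ 4.
  x = 3: f_y(3, y) = -3*y**2 + 20*y - 15; no integer root y with |y| ≤ 4.
  x = 4: f_y(4, y) = -3*y**2 + 20*y - 1; no integer root y with |y| ≤ 4.
Only singular point on the grid: (0, 3).
Classify: substitute x = 0 + u, y = 3 + v and expand: f = u**3 + 2*u**2*v - u**2 - v**3 + v**2.
No constant or linear terms (consistent with a singular point). Quadratic part: -u**2 + v**2. Cubic part: u**3 + 2*u**2*v - v**3.
The quadratic part v**2 - u**2 = (v − u)(v + u) splits into two distinct linear factors, so there are two distinct tangent lines y − 3 = ±(x − 0) — this is a node (ordinary double point).
Classification: node.
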